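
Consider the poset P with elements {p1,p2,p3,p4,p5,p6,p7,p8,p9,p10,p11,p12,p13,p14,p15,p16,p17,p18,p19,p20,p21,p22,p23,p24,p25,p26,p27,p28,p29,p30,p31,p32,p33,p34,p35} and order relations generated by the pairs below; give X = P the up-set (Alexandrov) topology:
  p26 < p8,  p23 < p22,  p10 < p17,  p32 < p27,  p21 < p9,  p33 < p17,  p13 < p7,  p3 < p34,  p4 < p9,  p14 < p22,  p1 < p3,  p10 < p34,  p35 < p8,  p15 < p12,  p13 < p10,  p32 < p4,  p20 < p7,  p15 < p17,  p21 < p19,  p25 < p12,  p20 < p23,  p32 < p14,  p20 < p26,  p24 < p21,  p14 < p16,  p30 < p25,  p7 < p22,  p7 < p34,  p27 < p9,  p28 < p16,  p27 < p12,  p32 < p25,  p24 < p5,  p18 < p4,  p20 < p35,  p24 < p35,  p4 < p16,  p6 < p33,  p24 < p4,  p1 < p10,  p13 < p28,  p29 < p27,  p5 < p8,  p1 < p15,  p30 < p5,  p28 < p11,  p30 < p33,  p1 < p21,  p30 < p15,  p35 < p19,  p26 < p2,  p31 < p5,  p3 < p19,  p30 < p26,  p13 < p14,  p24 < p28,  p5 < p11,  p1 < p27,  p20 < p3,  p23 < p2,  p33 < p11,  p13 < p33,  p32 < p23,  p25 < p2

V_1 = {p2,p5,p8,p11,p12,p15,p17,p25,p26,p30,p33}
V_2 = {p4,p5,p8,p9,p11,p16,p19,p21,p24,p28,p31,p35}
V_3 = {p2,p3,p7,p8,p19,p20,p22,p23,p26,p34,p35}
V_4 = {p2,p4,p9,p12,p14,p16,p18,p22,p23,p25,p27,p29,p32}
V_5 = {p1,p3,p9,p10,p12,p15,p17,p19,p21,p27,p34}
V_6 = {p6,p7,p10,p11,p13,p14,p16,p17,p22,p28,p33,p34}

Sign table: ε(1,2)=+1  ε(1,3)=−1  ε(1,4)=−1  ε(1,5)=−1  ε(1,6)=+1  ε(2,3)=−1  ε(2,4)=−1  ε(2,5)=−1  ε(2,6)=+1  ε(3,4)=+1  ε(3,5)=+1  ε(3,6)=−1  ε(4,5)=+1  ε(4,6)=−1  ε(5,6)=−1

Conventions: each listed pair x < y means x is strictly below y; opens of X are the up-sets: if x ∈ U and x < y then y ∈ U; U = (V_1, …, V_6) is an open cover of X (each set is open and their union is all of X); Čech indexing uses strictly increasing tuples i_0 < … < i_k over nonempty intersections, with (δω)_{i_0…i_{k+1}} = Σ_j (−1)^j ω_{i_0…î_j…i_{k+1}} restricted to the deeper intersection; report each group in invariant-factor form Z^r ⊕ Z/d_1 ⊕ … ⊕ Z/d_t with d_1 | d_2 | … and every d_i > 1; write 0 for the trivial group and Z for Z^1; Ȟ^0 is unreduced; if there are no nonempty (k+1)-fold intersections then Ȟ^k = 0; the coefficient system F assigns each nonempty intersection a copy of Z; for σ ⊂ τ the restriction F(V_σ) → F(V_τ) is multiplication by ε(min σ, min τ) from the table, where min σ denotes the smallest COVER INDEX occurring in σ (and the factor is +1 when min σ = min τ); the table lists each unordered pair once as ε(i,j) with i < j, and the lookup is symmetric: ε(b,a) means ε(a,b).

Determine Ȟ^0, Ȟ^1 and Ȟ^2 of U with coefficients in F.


nonempty overlaps:
  V12={p5,p8,p11} V13={p2,p8,p26} V14={p2,p12,p25} V15={p12,p15,p17} V16={p11,p17,p33} V23={p8,p19,p35} V24={p4,p9,p16} V25={p9,p19,p21} V26={p11,p16,p28} V34={p2,p22,p23} V35={p3,p19,p34} V36={p7,p22,p34} V45={p9,p12,p27} V46={p14,p16,p22} V56={p10,p17,p34}
  V123={p8} V126={p11} V134={p2} V145={p12} V156={p17} V235={p19} V245={p9} V246={p16} V346={p22} V356={p34}
C dims 6,15,10; δ0: rk 5, SNF 1^5; δ1: rk 10, SNF 1^9·2
degree 0: 6−5−0 = 1 → Ȟ^0 ≅ Z
degree 1: 15−10−5 = 0 → Ȟ^1 ≅ 0
degree 2: 10−0−10 = 0 plus torsion [2] → Ȟ^2 ≅ Z/2

Ȟ^0 ≅ Z,  Ȟ^1 ≅ 0,  Ȟ^2 ≅ Z/2


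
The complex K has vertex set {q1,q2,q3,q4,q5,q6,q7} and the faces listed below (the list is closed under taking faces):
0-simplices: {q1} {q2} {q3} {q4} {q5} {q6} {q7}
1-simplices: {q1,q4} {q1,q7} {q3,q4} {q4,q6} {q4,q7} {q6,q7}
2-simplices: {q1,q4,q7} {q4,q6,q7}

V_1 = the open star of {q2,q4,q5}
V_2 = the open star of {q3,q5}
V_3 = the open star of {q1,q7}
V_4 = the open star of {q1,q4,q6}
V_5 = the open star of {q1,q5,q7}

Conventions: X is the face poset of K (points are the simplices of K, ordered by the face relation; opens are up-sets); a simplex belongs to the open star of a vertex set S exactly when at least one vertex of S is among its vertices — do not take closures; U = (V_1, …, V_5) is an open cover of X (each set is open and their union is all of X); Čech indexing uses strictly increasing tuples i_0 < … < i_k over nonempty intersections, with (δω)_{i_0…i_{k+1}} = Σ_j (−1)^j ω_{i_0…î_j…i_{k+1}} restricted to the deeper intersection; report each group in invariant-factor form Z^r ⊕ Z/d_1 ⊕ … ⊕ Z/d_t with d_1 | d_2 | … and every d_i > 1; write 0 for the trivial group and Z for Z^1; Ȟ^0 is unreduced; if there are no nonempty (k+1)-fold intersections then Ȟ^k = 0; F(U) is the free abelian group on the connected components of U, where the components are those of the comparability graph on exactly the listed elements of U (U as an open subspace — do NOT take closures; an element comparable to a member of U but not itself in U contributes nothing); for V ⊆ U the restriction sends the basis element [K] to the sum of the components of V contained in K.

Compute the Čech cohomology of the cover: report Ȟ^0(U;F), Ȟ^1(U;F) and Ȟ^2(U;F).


intersection data:
  V1={{q2},{q4},{q5},{q1,q4},{q3,q4},{q4,q6},{q4,q7},{q1,q4,q7},{q4,q6,q7}} V2={{q3},{q5},{q3,q4}} V3={{q1},{q7},{q1,q4},{q1,q7},{q4,q7},{q6,q7},{q1,q4,q7},{q4,q6,q7}} V4={{q1},{q4},{q6},{q1,q4},{q1,q7},{q3,q4},{q4,q6},{q4,q7},{q6,q7},{q1,q4,q7},{q4,q6,q7}} V5={{q1},{q5},{q7},{q1,q4},{q1,q7},{q4,q7},{q6,q7},{q1,q4,q7},{q4,q6,q7}}
  V12={{q5},{q3,q4}} V13={{q1,q4},{q4,q7},{q1,q4,q7},{q4,q6,q7}} V14={{q4},{q1,q4},{q3,q4},{q4,q6},{q4,q7},{q1,q4,q7},{q4,q6,q7}} V15={{q5},{q1,q4},{q4,q7},{q1,q4,q7},{q4,q6,q7}} V24={{q3,q4}} V25={{q5}} V34={{q1},{q1,q4},{q1,q7},{q4,q7},{q6,q7},{q1,q4,q7},{q4,q6,q7}} V35={{q1},{q7},{q1,q4},{q1,q7},{q4,q7},{q6,q7},{q1,q4,q7},{q4,q6,q7}} V45={{q1},{q1,q4},{q1,q7},{q4,q7},{q6,q7},{q1,q4,q7},{q4,q6,q7}}
  V124={{q3,q4}} V125={{q5}} V134={{q1,q4},{q4,q7},{q1,q4,q7},{q4,q6,q7}} V135={{q1,q4},{q4,q7},{q1,q4,q7},{q4,q6,q7}} V145={{q1,q4},{q4,q7},{q1,q4,q7},{q4,q6,q7}} V345={{q1},{q1,q4},{q1,q7},{q4,q7},{q6,q7},{q1,q4,q7},{q4,q6,q7}}
  V1345={{q1,q4},{q4,q7},{q1,q4,q7},{q4,q6,q7}}
components per intersection:
  V1: {{q2}} {{q4},{q1,q4},{q3,q4},{q4,q6},{q4,q7},{q1,q4,q7},{q4,q6,q7}} {{q5}}
  V2: {{q3},{q3,q4}} {{q5}}
  V3: {{q1},{q7},{q1,q4},{q1,q7},{q4,q7},{q6,q7},{q1,q4,q7},{q4,q6,q7}}
  V4: {{q1},{q4},{q6},{q1,q4},{q1,q7},{q3,q4},{q4,q6},{q4,q7},{q6,q7},{q1,q4,q7},{q4,q6,q7}}
  V5: {{q1},{q7},{q1,q4},{q1,q7},{q4,q7},{q6,q7},{q1,q4,q7},{q4,q6,q7}} {{q5}}
  V12: {{q5}} {{q3,q4}}
  V13: {{q1,q4},{q4,q7},{q1,q4,q7},{q4,q6,q7}}
  V14: {{q4},{q1,q4},{q3,q4},{q4,q6},{q4,q7},{q1,q4,q7},{q4,q6,q7}}
  V15: {{q5}} {{q1,q4},{q4,q7},{q1,q4,q7},{q4,q6,q7}}
  V24: {{q3,q4}}
  V25: {{q5}}
  V34: {{q1},{q1,q4},{q1,q7},{q4,q7},{q6,q7},{q1,q4,q7},{q4,q6,q7}}
  V35: {{q1},{q7},{q1,q4},{q1,q7},{q4,q7},{q6,q7},{q1,q4,q7},{q4,q6,q7}}
  V45: {{q1},{q1,q4},{q1,q7},{q4,q7},{q6,q7},{q1,q4,q7},{q4,q6,q7}}
  V124: {{q3,q4}}
  V125: {{q5}}
  V134: {{q1,q4},{q4,q7},{q1,q4,q7},{q4,q6,q7}}
  V135: {{q1,q4},{q4,q7},{q1,q4,q7},{q4,q6,q7}}
  V145: {{q1,q4},{q4,q7},{q1,q4,q7},{q4,q6,q7}}
  V345: {{q1},{q1,q4},{q1,q7},{q4,q7},{q6,q7},{q1,q4,q7},{q4,q6,q7}}
  V1345: {{q1,q4},{q4,q7},{q1,q4,q7},{q4,q6,q7}}
C dims 9,11,6,1; δ0: rk 6, SNF 1^6; δ1: rk 5, SNF 1^5; δ2: rk 1, SNF 1^1
Ȟ^0 = (9 − 6) − 0 = 3, so Ȟ^0 ≅ Z^3
Ȟ^1 = (11 − 5) − 6 = 0, so Ȟ^1 ≅ 0
Ȟ^2 = (6 − 1) − 5 = 0, so Ȟ^2 ≅ 0

Ȟ^0 = Z^3, Ȟ^1 = 0 and Ȟ^2 = 0


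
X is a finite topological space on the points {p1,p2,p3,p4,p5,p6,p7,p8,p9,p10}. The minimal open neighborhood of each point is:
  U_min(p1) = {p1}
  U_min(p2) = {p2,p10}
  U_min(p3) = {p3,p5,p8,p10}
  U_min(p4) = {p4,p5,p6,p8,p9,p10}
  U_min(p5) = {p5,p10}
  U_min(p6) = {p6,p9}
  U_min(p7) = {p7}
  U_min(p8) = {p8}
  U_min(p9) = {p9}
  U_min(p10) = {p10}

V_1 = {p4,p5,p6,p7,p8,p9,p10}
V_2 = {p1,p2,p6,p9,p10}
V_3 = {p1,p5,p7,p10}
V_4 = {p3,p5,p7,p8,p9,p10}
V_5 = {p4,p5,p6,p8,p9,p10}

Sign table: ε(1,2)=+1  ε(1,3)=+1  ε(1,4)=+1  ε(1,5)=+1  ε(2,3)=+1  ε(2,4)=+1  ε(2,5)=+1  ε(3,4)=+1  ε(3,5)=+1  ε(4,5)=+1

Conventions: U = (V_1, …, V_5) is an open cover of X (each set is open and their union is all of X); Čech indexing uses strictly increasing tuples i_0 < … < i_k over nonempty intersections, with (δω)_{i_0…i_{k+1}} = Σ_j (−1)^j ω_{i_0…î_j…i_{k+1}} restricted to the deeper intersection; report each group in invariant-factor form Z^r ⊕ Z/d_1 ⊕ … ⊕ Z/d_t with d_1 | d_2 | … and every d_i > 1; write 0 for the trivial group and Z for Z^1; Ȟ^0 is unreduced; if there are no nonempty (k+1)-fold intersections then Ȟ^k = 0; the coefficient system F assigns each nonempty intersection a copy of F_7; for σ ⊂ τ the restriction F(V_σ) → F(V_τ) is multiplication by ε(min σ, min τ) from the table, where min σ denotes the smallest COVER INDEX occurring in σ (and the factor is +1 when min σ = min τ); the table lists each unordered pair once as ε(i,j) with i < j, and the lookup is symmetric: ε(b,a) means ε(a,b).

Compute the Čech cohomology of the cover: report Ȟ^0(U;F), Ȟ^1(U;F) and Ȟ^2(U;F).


nonempty overlaps:
  V12={p6,p9,p10} V13={p5,p7,p10} V14={p5,p7,p8,p9,p10} V15={p4,p5,p6,p8,p9,p10} V23={p1,p10} V24={p9,p10} V25={p6,p9,p10} V34={p5,p7,p10} V35={p5,p10} V45={p5,p8,p9,p10}
  V123={p10} V124={p9,p10} V125={p6,p9,p10} V134={p5,p7,p10} V135={p5,p10} V145={p5,p8,p9,p10} V234={p10} V235={p10} V245={p9,p10} V345={p5,p10}
  V1234={p10} V1235={p10} V1245={p9,p10} V1345={p5,p10} V2345={p10}
  V12345={p10}
C dims 5,10,10,5; δ0: rk_F7 4; δ1: rk_F7 6; δ2: rk_F7 4
degree 0: 5−4−0 = 1 → Ȟ^0 ≅ Z/7
degree 1: 10−6−4 = 0 → Ȟ^1 ≅ 0
degree 2: 10−4−6 = 0 → Ȟ^2 ≅ 0

Ȟ^0 = Z/7, Ȟ^1 = 0 and Ȟ^2 = 0


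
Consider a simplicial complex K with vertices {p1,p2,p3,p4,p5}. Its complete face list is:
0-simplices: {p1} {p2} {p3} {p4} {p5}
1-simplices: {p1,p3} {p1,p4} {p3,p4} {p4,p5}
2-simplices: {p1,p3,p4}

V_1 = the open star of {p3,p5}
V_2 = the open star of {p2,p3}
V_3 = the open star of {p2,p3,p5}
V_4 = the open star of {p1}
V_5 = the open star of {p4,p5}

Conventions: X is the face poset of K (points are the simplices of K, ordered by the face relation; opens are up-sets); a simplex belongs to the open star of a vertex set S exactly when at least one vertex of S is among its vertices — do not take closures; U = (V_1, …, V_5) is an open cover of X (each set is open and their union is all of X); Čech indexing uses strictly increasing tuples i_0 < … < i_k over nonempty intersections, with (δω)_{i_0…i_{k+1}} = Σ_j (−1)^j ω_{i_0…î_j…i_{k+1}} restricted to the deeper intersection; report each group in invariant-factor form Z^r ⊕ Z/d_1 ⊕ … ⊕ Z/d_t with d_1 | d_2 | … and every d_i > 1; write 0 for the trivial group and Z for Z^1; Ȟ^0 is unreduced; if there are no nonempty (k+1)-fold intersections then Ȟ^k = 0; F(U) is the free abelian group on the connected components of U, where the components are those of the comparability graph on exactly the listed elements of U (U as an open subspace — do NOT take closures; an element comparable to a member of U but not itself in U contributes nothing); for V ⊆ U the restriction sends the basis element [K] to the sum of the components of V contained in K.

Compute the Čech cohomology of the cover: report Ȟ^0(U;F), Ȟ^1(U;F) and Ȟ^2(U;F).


Ȟ^0 = Z^2, Ȟ^1 = 0 and Ȟ^2 = 0

nerve of the cover:
  V1={{p3},{p5},{p1,p3},{p3,p4},{p4,p5},{p1,p3,p4}} V2={{p2},{p3},{p1,p3},{p3,p4},{p1,p3,p4}} V3={{p2},{p3},{p5},{p1,p3},{p3,p4},{p4,p5},{p1,p3,p4}} V4={{p1},{p1,p3},{p1,p4},{p1,p3,p4}} V5={{p4},{p5},{p1,p4},{p3,p4},{p4,p5},{p1,p3,p4}}
  V12={{p3},{p1,p3},{p3,p4},{p1,p3,p4}} V13={{p3},{p5},{p1,p3},{p3,p4},{p4,p5},{p1,p3,p4}} V14={{p1,p3},{p1,p3,p4}} V15={{p5},{p3,p4},{p4,p5},{p1,p3,p4}} V23={{p2},{p3},{p1,p3},{p3,p4},{p1,p3,p4}} V24={{p1,p3},{p1,p3,p4}} V25={{p3,p4},{p1,p3,p4}} V34={{p1,p3},{p1,p3,p4}} V35={{p5},{p3,p4},{p4,p5},{p1,p3,p4}} V45={{p1,p4},{p1,p3,p4}}
  V123={{p3},{p1,p3},{p3,p4},{p1,p3,p4}} V124={{p1,p3},{p1,p3,p4}} V125={{p3,p4},{p1,p3,p4}} V134={{p1,p3},{p1,p3,p4}} V135={{p5},{p3,p4},{p4,p5},{p1,p3,p4}} V145={{p1,p3,p4}} V234={{p1,p3},{p1,p3,p4}} V235={{p3,p4},{p1,p3,p4}} V245={{p1,p3,p4}} V345={{p1,p3,p4}}
  V1234={{p1,p3},{p1,p3,p4}} V1235={{p3,p4},{p1,p3,p4}} V1245={{p1,p3,p4}} V1345={{p1,p3,p4}} V2345={{p1,p3,p4}}
  V12345={{p1,p3,p4}}
components per intersection:
  V1: {{p3},{p1,p3},{p3,p4},{p1,p3,p4}} {{p5},{p4,p5}}
  V2: {{p2}} {{p3},{p1,p3},{p3,p4},{p1,p3,p4}}
  V3: {{p2}} {{p3},{p1,p3},{p3,p4},{p1,p3,p4}} {{p5},{p4,p5}}
  V4: {{p1},{p1,p3},{p1,p4},{p1,p3,p4}}
  V5: {{p4},{p5},{p1,p4},{p3,p4},{p4,p5},{p1,p3,p4}}
  V12: {{p3},{p1,p3},{p3,p4},{p1,p3,p4}}
  V13: {{p3},{p1,p3},{p3,p4},{p1,p3,p4}} {{p5},{p4,p5}}
  V14: {{p1,p3},{p1,p3,p4}}
  V15: {{p5},{p4,p5}} {{p3,p4},{p1,p3,p4}}
  V23: {{p2}} {{p3},{p1,p3},{p3,p4},{p1,p3,p4}}
  V24: {{p1,p3},{p1,p3,p4}}
  V25: {{p3,p4},{p1,p3,p4}}
  V34: {{p1,p3},{p1,p3,p4}}
  V35: {{p5},{p4,p5}} {{p3,p4},{p1,p3,p4}}
  V45: {{p1,p4},{p1,p3,p4}}
  V123: {{p3},{p1,p3},{p3,p4},{p1,p3,p4}}
  V124: {{p1,p3},{p1,p3,p4}}
  V125: {{p3,p4},{p1,p3,p4}}
  V134: {{p1,p3},{p1,p3,p4}}
  V135: {{p5},{p4,p5}} {{p3,p4},{p1,p3,p4}}
  V145: {{p1,p3,p4}}
  V234: {{p1,p3},{p1,p3,p4}}
  V235: {{p3,p4},{p1,p3,p4}}
  V245: {{p1,p3,p4}}
  V345: {{p1,p3,p4}}
  V1234: {{p1,p3},{p1,p3,p4}}
  V1235: {{p3,p4},{p1,p3,p4}}
  V1245: {{p1,p3,p4}}
  V1345: {{p1,p3,p4}}
  V2345: {{p1,p3,p4}}
  V12345: {{p1,p3,p4}}
C dims 9,14,11,5; δ0: rk 7, SNF 1^7; δ1: rk 7, SNF 1^7; δ2: rk 4, SNF 1^4
Ȟ^0 = (9 − 7) − 0 = 2, so Ȟ^0 ≅ Z^2
Ȟ^1 = (14 − 7) − 7 = 0, so Ȟ^1 ≅ 0
Ȟ^2 = (11 − 4) − 7 = 0, so Ȟ^2 ≅ 0


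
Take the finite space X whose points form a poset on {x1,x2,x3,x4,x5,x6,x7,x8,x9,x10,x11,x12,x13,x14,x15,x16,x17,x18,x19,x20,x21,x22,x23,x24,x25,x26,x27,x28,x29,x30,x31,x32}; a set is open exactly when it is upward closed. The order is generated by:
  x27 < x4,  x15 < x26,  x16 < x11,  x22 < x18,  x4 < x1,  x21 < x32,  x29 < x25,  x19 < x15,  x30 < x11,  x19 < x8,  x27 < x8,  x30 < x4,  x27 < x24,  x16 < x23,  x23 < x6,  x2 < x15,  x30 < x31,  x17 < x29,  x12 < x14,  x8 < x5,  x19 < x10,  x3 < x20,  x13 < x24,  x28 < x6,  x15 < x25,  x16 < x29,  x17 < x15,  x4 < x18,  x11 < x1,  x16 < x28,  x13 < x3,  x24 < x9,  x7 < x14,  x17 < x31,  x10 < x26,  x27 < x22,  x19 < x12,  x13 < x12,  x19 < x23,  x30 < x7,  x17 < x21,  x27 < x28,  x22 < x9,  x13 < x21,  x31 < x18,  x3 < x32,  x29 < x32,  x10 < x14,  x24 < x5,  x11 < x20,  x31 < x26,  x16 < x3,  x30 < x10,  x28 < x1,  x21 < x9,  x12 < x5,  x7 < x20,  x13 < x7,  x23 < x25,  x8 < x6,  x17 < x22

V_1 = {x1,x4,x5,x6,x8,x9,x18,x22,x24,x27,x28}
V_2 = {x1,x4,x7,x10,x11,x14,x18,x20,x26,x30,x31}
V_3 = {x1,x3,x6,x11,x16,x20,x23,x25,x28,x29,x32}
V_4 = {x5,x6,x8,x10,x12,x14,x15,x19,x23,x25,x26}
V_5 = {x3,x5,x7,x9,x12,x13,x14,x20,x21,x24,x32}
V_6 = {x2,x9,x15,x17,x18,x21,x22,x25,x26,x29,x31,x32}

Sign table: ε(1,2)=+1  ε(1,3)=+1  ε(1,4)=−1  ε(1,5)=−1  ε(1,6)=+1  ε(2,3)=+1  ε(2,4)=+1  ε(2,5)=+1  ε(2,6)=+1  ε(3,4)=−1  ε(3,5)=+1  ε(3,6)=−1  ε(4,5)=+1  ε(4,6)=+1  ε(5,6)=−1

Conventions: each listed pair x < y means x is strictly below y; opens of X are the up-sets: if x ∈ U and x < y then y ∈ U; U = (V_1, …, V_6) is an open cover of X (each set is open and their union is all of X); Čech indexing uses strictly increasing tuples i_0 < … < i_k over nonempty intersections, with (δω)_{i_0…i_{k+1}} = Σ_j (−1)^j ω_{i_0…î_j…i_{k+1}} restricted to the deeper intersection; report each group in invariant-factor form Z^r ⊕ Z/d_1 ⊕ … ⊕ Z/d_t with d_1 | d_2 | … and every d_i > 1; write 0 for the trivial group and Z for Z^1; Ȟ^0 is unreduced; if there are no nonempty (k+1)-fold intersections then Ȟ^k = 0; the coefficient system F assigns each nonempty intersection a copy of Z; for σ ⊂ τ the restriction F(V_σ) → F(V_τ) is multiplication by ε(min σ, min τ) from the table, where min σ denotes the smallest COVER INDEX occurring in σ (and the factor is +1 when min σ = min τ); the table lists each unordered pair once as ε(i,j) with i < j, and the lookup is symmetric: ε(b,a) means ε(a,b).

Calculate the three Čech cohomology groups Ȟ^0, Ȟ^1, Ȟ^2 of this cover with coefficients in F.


nerve simplices:
  V12={x1,x4,x18} V13={x1,x6,x28} V14={x5,x6,x8} V15={x5,x9,x24} V16={x9,x18,x22} V23={x1,x11,x20} V24={x10,x14,x26} V25={x7,x14,x20} V26={x18,x26,x31} V34={x6,x23,x25} V35={x3,x20,x32} V36={x25,x29,x32} V45={x5,x12,x14} V46={x15,x25,x26} V56={x9,x21,x32}
  V123={x1} V126={x18} V134={x6} V145={x5} V156={x9} V235={x20} V245={x14} V246={x26} V346={x25} V356={x32}
C dims 6,15,10; δ0: rk 6, SNF 1^5·2; δ1: rk 9, SNF 1^9
degree 0: 6−6−0 = 0 → Ȟ^0 ≅ 0
degree 1: 15−9−6 = 0 plus torsion [2] → Ȟ^1 ≅ Z/2
degree 2: 10−0−9 = 1 → Ȟ^2 ≅ Z

Ȟ^0 = 0,  Ȟ^1 = Z/2,  Ȟ^2 = Z


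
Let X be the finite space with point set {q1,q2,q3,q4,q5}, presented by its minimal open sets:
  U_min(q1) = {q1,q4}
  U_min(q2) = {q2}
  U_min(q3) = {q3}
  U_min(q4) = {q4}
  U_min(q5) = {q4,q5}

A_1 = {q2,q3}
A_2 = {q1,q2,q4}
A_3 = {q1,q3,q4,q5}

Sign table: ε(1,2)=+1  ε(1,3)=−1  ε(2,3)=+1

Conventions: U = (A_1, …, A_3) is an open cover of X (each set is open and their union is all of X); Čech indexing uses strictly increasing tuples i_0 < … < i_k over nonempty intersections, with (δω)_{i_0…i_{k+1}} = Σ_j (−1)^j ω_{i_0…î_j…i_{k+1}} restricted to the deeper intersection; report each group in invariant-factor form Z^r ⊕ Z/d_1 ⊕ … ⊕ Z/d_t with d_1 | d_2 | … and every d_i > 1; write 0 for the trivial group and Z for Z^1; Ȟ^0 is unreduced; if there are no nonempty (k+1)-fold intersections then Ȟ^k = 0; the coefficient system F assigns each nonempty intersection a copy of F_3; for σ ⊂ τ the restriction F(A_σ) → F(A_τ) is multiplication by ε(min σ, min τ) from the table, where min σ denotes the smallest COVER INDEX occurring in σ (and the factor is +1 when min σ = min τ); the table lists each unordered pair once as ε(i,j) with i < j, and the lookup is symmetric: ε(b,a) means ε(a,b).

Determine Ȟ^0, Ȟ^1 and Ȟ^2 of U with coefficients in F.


Ȟ^0(U;F) ≅ 0, Ȟ^1(U;F) ≅ 0 and Ȟ^2(U;F) ≅ 0

nerve simplices:
  A12={q2} A13={q3} A23={q1,q4}
C dims 3,3; δ0: rk_F3 3
degree 0: 3−3−0 = 0 → Ȟ^0 ≅ 0
degree 1: 3−0−3 = 0 → Ȟ^1 ≅ 0
degree 2: 0−0−0 = 0 → Ȟ^2 ≅ 0


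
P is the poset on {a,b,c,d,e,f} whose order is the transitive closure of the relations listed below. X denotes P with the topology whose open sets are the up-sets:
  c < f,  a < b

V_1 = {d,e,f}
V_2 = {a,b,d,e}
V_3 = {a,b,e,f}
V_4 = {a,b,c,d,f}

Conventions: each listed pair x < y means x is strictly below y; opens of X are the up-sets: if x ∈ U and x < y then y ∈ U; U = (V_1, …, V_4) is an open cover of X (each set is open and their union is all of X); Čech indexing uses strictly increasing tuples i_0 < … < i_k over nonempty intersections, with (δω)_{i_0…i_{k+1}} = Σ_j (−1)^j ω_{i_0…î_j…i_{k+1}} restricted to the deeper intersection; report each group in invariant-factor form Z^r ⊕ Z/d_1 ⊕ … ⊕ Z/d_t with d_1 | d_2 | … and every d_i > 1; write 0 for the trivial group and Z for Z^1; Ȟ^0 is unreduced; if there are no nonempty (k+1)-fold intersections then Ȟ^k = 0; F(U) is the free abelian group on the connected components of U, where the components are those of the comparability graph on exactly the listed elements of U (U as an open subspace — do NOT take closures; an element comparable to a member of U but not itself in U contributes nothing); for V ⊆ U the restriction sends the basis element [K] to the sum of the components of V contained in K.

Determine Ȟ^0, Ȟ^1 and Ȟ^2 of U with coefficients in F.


Ȟ^0 = Z^4,  Ȟ^1 = 0,  Ȟ^2 = 0

nerve of the cover:
  V12={d,e} V13={e,f} V14={d,f} V23={a,b,e} V24={a,b,d} V34={a,b,f}
  V123={e} V124={d} V134={f} V234={a,b}
components per intersection:
  V1: {d} {e} {f}
  V2: {a,b} {d} {e}
  V3: {a,b} {e} {f}
  V4: {a,b} {c,f} {d}
  V12: {d} {e}
  V13: {e} {f}
  V14: {d} {f}
  V23: {a,b} {e}
  V24: {a,b} {d}
  V34: {a,b} {f}
  V123: {e}
  V124: {d}
  V134: {f}
  V234: {a,b}
C dims 12,12,4; δ0: rk 8, SNF 1^8; δ1: rk 4, SNF 1^4
Ȟ^0 = (12 − 8) − 0 = 4, so Ȟ^0 ≅ Z^4
Ȟ^1 = (12 − 4) − 8 = 0, so Ȟ^1 ≅ 0
Ȟ^2 = (4 − 0) − 4 = 0, so Ȟ^2 ≅ 0


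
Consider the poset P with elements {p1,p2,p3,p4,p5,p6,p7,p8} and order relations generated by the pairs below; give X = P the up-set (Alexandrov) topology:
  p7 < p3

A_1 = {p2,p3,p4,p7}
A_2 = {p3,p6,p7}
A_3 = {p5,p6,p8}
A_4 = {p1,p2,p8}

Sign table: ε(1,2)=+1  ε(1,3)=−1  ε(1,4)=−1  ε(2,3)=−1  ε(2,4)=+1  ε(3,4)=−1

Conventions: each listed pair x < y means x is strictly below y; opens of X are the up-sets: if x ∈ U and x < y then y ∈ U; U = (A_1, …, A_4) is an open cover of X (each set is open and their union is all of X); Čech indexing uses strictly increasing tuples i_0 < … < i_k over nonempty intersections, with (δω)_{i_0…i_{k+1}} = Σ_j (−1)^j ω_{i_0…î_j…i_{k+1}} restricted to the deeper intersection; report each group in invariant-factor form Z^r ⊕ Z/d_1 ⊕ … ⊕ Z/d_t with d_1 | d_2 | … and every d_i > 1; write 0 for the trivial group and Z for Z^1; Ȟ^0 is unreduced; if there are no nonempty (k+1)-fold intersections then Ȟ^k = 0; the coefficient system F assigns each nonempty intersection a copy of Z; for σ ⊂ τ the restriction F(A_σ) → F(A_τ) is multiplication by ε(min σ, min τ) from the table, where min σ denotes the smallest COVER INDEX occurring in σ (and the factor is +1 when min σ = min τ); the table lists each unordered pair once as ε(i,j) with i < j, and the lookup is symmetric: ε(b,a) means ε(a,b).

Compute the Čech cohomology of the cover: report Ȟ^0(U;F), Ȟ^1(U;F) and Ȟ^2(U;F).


nerve of the cover:
  A12={p3,p7} A14={p2} A23={p6} A34={p8}
C dims 4,4; δ0: rk 4, SNF 1^3·2
Ȟ^0 = (4 − 4) − 0 = 0, so Ȟ^0 ≅ 0
Ȟ^1 = (4 − 0) − 4 = 0 plus torsion [2], so Ȟ^1 ≅ Z/2
Ȟ^2 = (0 − 0) − 0 = 0, so Ȟ^2 ≅ 0

Ȟ^0(U;F) ≅ 0, Ȟ^1(U;F) ≅ Z/2, Ȟ^2(U;F) ≅ 0


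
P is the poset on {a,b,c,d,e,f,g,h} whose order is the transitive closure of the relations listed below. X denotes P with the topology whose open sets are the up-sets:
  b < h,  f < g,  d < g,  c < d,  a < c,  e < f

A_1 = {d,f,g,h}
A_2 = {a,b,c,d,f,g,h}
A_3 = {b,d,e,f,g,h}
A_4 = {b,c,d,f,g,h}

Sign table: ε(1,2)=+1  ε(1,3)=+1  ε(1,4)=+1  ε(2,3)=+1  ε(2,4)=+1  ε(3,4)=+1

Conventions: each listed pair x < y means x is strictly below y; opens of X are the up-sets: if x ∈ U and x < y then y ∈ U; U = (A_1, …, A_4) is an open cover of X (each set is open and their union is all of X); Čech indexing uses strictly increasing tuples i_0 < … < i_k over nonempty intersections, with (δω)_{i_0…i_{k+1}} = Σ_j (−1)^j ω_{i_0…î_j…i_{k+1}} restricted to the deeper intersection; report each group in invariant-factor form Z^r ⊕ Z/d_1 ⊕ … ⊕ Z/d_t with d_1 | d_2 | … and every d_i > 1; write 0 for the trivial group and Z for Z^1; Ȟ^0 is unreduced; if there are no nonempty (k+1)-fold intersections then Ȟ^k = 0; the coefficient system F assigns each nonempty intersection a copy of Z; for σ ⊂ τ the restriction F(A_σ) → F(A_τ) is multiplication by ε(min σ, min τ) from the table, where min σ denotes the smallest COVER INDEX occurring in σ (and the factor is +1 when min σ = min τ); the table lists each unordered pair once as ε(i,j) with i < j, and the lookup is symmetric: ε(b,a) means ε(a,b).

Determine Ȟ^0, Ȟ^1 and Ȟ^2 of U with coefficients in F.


nerve simplices:
  A12={d,f,g,h} A13={d,f,g,h} A14={d,f,g,h} A23={b,d,f,g,h} A24={b,c,d,f,g,h} A34={b,d,f,g,h}
  A123={d,f,g,h} A124={d,f,g,h} A134={d,f,g,h} A234={b,d,f,g,h}
  A1234={d,f,g,h}
C dims 4,6,4,1; δ0: rk 3, SNF 1^3; δ1: rk 3, SNF 1^3; δ2: rk 1, SNF 1^1
degree 0: 4−3−0 = 1 → Ȟ^0 ≅ Z
degree 1: 6−3−3 = 0 → Ȟ^1 ≅ 0
degree 2: 4−1−3 = 0 → Ȟ^2 ≅ 0

Ȟ^0 = Z; Ȟ^1 = 0; Ȟ^2 = 0


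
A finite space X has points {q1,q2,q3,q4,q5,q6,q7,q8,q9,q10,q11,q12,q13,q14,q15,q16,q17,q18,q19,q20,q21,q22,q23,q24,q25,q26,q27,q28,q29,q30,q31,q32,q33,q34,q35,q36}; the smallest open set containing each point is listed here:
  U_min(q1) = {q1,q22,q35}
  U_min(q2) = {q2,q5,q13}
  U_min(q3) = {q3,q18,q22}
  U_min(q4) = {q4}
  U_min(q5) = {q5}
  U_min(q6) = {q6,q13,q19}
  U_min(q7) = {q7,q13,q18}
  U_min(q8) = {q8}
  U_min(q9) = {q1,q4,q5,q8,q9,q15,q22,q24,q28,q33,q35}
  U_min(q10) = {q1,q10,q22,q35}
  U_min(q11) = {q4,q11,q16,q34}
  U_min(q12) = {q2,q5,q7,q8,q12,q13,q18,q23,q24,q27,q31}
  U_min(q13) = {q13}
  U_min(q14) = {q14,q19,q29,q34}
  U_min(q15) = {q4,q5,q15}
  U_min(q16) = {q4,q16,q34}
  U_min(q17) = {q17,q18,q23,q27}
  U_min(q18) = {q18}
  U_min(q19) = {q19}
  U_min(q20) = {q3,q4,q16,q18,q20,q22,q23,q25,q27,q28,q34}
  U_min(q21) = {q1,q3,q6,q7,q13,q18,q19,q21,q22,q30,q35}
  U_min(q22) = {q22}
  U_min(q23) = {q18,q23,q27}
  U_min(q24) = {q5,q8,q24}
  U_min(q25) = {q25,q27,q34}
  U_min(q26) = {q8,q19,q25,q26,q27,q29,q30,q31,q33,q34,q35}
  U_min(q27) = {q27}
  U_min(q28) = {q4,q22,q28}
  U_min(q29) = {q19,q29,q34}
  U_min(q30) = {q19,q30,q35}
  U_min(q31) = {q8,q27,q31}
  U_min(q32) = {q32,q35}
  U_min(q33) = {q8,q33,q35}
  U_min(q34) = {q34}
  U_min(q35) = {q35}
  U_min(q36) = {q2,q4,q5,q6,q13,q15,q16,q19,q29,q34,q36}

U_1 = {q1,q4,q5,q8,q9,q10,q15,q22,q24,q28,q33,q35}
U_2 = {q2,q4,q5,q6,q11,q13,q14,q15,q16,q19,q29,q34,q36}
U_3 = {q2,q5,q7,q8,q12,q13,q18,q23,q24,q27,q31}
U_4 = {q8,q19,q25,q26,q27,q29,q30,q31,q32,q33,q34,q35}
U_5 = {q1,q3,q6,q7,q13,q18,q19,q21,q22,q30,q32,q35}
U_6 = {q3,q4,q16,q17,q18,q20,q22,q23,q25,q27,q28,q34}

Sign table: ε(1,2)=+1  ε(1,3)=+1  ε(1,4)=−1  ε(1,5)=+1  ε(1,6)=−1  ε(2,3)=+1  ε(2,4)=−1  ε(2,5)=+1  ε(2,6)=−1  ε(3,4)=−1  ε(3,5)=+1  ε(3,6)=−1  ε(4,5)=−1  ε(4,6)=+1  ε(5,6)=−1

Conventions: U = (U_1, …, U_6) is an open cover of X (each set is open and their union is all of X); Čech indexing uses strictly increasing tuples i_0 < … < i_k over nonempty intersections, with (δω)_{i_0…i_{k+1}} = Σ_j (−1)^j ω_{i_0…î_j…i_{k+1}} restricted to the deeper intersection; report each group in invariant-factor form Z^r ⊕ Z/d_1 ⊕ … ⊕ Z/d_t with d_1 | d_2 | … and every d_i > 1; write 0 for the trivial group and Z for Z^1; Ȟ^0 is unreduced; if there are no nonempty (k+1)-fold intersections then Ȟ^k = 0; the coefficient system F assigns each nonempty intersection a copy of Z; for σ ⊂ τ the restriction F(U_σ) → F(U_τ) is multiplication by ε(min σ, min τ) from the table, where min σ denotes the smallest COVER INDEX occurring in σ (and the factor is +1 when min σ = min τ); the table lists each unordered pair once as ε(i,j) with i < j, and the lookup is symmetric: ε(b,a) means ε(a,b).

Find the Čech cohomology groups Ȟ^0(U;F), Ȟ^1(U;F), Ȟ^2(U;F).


Ȟ^0 ≅ Z, Ȟ^1 ≅ 0 and Ȟ^2 ≅ Z/2

nerve of the cover:
  U12={q4,q5,q15} U13={q5,q8,q24} U14={q8,q33,q35} U15={q1,q22,q35} U16={q4,q22,q28} U23={q2,q5,q13} U24={q19,q29,q34} U25={q6,q13,q19} U26={q4,q16,q34} U34={q8,q27,q31} U35={q7,q13,q18} U36={q18,q23,q27} U45={q19,q30,q32,q35} U46={q25,q27,q34} U56={q3,q18,q22}
  U123={q5} U126={q4} U134={q8} U145={q35} U156={q22} U235={q13} U245={q19} U246={q34} U346={q27} U356={q18}
C dims 6,15,10; δ0: rk 5, SNF 1^5; δ1: rk 10, SNF 1^9·2
Ȟ^0 = (6 − 5) − 0 = 1, so Ȟ^0 ≅ Z
Ȟ^1 = (15 − 10) − 5 = 0, so Ȟ^1 ≅ 0
Ȟ^2 = (10 − 0) − 10 = 0 plus torsion [2], so Ȟ^2 ≅ Z/2


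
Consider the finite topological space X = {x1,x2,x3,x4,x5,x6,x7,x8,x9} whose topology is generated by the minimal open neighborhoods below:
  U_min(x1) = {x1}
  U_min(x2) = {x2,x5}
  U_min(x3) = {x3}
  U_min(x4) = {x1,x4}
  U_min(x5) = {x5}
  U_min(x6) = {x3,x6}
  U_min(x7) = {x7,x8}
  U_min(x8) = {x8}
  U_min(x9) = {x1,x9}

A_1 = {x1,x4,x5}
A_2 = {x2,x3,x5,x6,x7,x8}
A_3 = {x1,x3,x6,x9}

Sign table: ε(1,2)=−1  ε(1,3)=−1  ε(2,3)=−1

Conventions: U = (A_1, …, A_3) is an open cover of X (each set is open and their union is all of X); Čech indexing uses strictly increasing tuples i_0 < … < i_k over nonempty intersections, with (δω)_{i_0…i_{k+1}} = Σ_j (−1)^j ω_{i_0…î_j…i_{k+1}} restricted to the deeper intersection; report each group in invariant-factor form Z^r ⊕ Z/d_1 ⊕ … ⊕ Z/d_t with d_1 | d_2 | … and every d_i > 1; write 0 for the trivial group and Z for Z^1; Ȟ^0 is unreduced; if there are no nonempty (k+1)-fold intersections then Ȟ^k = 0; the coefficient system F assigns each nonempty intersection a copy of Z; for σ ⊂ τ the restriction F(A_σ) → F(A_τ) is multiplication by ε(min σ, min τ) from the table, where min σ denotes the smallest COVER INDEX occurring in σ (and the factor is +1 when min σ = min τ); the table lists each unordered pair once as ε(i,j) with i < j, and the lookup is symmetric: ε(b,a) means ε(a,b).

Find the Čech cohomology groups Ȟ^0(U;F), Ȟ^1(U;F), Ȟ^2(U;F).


Ȟ^0(U;F) ≅ 0, Ȟ^1(U;F) ≅ Z/2 and Ȟ^2(U;F) ≅ 0

nonempty overlaps:
  A12={x5} A13={x1} A23={x3,x6}
C dims 3,3; δ0: rk 3, SNF 1^2·2
degree 0: 3−3−0 = 0 → Ȟ^0 ≅ 0
degree 1: 3−0−3 = 0 plus torsion [2] → Ȟ^1 ≅ Z/2
degree 2: 0−0−0 = 0 → Ȟ^2 ≅ 0


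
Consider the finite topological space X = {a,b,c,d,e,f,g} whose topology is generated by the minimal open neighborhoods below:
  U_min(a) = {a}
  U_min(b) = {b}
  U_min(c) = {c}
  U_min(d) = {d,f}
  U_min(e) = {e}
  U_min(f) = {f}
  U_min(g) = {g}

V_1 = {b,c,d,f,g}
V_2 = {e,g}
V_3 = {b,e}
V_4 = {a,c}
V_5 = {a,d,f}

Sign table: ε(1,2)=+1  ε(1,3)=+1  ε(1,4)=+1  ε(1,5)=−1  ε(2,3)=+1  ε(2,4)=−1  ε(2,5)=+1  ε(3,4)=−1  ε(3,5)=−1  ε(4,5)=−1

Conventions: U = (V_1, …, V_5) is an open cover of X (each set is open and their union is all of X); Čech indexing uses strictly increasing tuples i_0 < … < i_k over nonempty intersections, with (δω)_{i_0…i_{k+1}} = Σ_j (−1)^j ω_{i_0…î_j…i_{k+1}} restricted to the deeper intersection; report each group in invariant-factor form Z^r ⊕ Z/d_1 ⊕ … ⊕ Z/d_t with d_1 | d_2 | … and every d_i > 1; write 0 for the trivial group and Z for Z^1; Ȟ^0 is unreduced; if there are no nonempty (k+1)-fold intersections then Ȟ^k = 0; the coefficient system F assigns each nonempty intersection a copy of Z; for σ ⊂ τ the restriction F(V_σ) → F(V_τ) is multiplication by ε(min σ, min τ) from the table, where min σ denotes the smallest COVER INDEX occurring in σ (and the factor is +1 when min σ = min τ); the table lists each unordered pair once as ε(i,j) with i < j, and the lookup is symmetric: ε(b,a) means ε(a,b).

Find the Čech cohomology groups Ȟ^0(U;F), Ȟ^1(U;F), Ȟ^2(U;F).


nerve simplices:
  V12={g} V13={b} V14={c} V15={d,f} V23={e} V45={a}
C dims 5,6; δ0: rk 4, SNF 1^4
degree 0: 5−4−0 = 1 → Ȟ^0 ≅ Z
degree 1: 6−0−4 = 2 → Ȟ^1 ≅ Z^2
degree 2: 0−0−0 = 0 → Ȟ^2 ≅ 0

Ȟ^0 = Z, Ȟ^1 = Z^2, Ȟ^2 = 0


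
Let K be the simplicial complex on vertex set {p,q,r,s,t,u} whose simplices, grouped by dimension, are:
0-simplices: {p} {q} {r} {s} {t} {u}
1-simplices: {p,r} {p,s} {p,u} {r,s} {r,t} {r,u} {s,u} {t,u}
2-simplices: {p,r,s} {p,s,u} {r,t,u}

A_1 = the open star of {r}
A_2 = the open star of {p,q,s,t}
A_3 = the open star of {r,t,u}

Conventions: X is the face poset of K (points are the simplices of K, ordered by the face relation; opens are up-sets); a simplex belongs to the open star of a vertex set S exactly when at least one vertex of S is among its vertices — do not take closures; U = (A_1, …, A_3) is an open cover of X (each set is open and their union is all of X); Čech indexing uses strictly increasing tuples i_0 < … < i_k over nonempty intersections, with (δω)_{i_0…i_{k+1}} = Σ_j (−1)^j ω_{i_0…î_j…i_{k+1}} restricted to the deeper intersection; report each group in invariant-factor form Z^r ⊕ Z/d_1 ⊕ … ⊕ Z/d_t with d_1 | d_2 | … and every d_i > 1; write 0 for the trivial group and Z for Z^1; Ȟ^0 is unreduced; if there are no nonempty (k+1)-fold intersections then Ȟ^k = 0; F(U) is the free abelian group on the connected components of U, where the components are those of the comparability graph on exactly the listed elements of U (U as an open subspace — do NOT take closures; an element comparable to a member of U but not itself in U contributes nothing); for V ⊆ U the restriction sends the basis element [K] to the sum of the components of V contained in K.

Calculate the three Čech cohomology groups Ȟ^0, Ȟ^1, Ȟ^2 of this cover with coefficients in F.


Ȟ^0 = Z^2,  Ȟ^1 = Z,  Ȟ^2 = 0

nerve of the cover:
  A1={{r},{p,r},{r,s},{r,t},{r,u},{p,r,s},{r,t,u}} A2={{p},{q},{s},{t},{p,r},{p,s},{p,u},{r,s},{r,t},{s,u},{t,u},{p,r,s},{p,s,u},{r,t,u}} A3={{r},{t},{u},{p,r},{p,u},{r,s},{r,t},{r,u},{s,u},{t,u},{p,r,s},{p,s,u},{r,t,u}}
  A12={{p,r},{r,s},{r,t},{p,r,s},{r,t,u}} A13={{r},{p,r},{r,s},{r,t},{r,u},{p,r,s},{r,t,u}} A23={{t},{p,r},{p,u},{r,s},{r,t},{s,u},{t,u},{p,r,s},{p,s,u},{r,t,u}}
  A123={{p,r},{r,s},{r,t},{p,r,s},{r,t,u}}
components per intersection:
  A1: {{r},{p,r},{r,s},{r,t},{r,u},{p,r,s},{r,t,u}}
  A2: {{p},{s},{p,r},{p,s},{p,u},{r,s},{s,u},{p,r,s},{p,s,u}} {{q}} {{t},{r,t},{t,u},{r,t,u}}
  A3: {{r},{t},{u},{p,r},{p,u},{r,s},{r,t},{r,u},{s,u},{t,u},{p,r,s},{p,s,u},{r,t,u}}
  A12: {{p,r},{r,s},{p,r,s}} {{r,t},{r,t,u}}
  A13: {{r},{p,r},{r,s},{r,t},{r,u},{p,r,s},{r,t,u}}
  A23: {{t},{r,t},{t,u},{r,t,u}} {{p,r},{r,s},{p,r,s}} {{p,u},{s,u},{p,s,u}}
  A123: {{p,r},{r,s},{p,r,s}} {{r,t},{r,t,u}}
C dims 5,6,2; δ0: rk 3, SNF 1^3; δ1: rk 2, SNF 1^2
Ȟ^0 = (5 − 3) − 0 = 2, so Ȟ^0 ≅ Z^2
Ȟ^1 = (6 − 2) − 3 = 1, so Ȟ^1 ≅ Z
Ȟ^2 = (2 − 0) − 2 = 0, so Ȟ^2 ≅ 0


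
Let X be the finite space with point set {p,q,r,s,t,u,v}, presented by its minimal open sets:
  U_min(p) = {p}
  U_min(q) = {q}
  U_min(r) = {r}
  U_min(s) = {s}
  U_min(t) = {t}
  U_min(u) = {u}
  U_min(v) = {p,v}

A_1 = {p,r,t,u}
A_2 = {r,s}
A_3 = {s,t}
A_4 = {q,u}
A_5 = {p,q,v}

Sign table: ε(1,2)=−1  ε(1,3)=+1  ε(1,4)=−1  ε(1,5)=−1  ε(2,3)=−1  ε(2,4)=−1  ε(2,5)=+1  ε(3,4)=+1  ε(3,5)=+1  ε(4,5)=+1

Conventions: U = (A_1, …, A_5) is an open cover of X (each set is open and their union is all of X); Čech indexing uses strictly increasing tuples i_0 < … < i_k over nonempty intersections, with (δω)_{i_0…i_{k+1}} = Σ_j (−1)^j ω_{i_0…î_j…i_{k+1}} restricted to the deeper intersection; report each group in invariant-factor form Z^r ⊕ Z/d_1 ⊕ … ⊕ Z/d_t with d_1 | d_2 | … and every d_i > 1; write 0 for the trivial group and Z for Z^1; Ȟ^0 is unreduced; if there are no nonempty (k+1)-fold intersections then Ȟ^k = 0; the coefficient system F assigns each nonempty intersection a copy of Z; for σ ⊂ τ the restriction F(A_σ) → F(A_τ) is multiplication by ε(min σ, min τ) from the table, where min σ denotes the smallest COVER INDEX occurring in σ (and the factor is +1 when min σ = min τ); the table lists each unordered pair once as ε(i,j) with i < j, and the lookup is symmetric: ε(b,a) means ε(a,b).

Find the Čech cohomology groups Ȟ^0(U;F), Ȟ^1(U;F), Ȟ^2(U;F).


Ȟ^0 ≅ Z,  Ȟ^1 ≅ Z^2,  Ȟ^2 ≅ 0

nonempty intersections:
  A12={r} A13={t} A14={u} A15={p} A23={s} A45={q}
C dims 5,6; δ0: rk 4, SNF 1^4
Ȟ^0: (5−4)−0=1 ⇒ Z
Ȟ^1: (6−0)−4=2 ⇒ Z^2
Ȟ^2: (0−0)−0=0 ⇒ 0


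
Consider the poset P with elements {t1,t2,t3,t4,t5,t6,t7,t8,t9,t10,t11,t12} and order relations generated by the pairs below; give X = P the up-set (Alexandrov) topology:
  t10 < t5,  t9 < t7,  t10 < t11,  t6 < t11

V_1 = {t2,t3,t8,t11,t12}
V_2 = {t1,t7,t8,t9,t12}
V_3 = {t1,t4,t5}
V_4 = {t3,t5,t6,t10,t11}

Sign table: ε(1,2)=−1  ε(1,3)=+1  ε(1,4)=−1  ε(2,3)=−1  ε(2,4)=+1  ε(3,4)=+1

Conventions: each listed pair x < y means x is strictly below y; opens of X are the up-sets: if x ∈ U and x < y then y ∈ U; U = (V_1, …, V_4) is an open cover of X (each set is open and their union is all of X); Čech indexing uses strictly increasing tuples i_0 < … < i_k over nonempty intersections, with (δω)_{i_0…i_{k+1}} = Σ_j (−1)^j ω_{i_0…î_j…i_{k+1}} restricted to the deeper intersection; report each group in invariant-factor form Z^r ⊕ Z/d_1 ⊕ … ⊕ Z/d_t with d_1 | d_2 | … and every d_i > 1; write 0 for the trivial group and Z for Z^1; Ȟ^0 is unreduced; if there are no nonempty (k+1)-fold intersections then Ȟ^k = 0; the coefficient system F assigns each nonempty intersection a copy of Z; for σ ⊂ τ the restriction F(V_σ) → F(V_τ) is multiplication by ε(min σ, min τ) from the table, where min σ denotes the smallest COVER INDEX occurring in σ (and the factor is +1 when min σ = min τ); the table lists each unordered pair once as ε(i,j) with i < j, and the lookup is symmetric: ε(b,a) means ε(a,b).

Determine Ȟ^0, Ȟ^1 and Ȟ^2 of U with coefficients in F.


Ȟ^0(U;F) ≅ 0, Ȟ^1(U;F) ≅ Z/2 and Ȟ^2(U;F) ≅ 0

cover nerve:
  V12={t8,t12} V14={t3,t11} V23={t1} V34={t5}
C dims 4,4; δ0: rk 4, SNF 1^3·2
Ȟ^0: (4−4)−0=0 ⇒ 0
Ȟ^1: (4−0)−4=0 plus torsion [2] ⇒ Z/2
Ȟ^2: (0−0)−0=0 ⇒ 0


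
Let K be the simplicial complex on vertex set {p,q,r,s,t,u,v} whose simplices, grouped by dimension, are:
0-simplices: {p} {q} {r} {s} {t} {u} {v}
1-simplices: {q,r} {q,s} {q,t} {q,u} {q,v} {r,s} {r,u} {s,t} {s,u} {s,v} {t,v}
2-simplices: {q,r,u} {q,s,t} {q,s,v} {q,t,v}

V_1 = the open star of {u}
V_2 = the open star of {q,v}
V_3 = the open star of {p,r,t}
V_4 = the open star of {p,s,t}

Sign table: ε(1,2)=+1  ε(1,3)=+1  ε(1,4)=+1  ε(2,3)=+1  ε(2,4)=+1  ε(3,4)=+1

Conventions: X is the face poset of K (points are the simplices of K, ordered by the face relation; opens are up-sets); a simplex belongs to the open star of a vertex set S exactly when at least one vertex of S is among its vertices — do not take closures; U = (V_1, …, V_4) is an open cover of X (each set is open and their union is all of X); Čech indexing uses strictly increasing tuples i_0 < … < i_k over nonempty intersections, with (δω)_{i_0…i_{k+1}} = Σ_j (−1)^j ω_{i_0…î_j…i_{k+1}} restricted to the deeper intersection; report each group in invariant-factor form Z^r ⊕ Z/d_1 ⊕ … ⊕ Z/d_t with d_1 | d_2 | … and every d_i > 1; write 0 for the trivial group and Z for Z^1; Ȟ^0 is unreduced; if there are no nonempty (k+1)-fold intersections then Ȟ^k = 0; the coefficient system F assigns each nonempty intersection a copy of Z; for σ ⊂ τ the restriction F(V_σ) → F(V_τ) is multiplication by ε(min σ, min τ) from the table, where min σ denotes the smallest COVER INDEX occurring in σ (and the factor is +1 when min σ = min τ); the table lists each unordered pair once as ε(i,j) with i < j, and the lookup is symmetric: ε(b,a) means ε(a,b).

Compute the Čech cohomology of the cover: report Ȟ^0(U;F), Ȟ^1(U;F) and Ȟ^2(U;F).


nerve of the cover:
  V1={{u},{q,u},{r,u},{s,u},{q,r,u}} V2={{q},{v},{q,r},{q,s},{q,t},{q,u},{q,v},{s,v},{t,v},{q,r,u},{q,s,t},{q,s,v},{q,t,v}} V3={{p},{r},{t},{q,r},{q,t},{r,s},{r,u},{s,t},{t,v},{q,r,u},{q,s,t},{q,t,v}} V4={{p},{s},{t},{q,s},{q,t},{r,s},{s,t},{s,u},{s,v},{t,v},{q,s,t},{q,s,v},{q,t,v}}
  V12={{q,u},{q,r,u}} V13={{r,u},{q,r,u}} V14={{s,u}} V23={{q,r},{q,t},{t,v},{q,r,u},{q,s,t},{q,t,v}} V24={{q,s},{q,t},{s,v},{t,v},{q,s,t},{q,s,v},{q,t,v}} V34={{p},{t},{q,t},{r,s},{s,t},{t,v},{q,s,t},{q,t,v}}
  V123={{q,r,u}} V234={{q,t},{t,v},{q,s,t},{q,t,v}}
C dims 4,6,2; δ0: rk 3, SNF 1^3; δ1: rk 2, SNF 1^2
Ȟ^0 = (4 − 3) − 0 = 1, so Ȟ^0 ≅ Z
Ȟ^1 = (6 − 2) − 3 = 1, so Ȟ^1 ≅ Z
Ȟ^2 = (2 − 0) − 2 = 0, so Ȟ^2 ≅ 0

Ȟ^0(U;F) ≅ Z; Ȟ^1(U;F) ≅ Z; Ȟ^2(U;F) ≅ 0


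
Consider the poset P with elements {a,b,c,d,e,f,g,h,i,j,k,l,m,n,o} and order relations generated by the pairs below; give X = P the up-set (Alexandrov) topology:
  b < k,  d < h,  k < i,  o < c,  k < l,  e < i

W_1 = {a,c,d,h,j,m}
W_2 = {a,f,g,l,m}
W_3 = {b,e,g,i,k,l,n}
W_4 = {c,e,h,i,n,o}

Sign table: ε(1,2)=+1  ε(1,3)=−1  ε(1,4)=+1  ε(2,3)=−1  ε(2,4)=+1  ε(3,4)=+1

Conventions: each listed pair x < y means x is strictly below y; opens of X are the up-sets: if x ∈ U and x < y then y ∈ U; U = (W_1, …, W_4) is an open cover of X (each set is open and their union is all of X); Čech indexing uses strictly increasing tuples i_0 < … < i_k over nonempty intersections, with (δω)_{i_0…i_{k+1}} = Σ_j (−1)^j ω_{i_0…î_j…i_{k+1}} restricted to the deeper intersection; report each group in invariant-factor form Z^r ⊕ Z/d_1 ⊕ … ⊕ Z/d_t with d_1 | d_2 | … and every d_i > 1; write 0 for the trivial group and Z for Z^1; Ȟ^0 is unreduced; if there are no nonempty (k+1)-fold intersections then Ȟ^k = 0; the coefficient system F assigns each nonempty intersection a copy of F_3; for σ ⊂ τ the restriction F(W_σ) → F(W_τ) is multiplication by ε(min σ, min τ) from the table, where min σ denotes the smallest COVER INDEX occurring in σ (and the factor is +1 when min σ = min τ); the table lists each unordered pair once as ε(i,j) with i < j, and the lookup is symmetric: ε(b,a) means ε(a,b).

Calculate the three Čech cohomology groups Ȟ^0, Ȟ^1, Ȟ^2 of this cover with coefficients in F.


Ȟ^0 ≅ 0, Ȟ^1 ≅ 0, Ȟ^2 ≅ 0

nonempty intersections:
  W12={a,m} W14={c,h} W23={g,l} W34={e,i,n}
C dims 4,4; δ0: rk_F3 4
Ȟ^0: (4−4)−0=0 ⇒ 0
Ȟ^1: (4−0)−4=0 ⇒ 0
Ȟ^2: (0−0)−0=0 ⇒ 0
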